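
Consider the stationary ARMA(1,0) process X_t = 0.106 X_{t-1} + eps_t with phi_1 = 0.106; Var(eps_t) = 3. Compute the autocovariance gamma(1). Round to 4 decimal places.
\gamma(1) = 0.3216

Multiply the model equation by X_{t-k} and take expectations. With theta_0 = psi_0 = 1 and psi_j the MA(infinity) weights, this gives
  gamma(k) - sum_i phi_i gamma(k-i) = c_k,
  c_k = sigma^2 * sum_{j=k..q} theta_j psi_{j-k}   (c_k = 0 for k > q),
using gamma(-m) = gamma(m).
Pure AR (q = 0): c_0 = sigma^2 = 3, c_k = 0 for k >= 1.
Equations for k = 0 and k = 1 (AR order 1):
  gamma(0) = phi_1 gamma(1) + c_0
  gamma(1) = phi_1 gamma(0) + c_1
Substituting the second into the first: gamma(0) (1 - phi_1^2) = c_0 + phi_1 c_1, so
  gamma(0) = c_0 / (1 - phi_1^2) = 3 / (1 - (0.106)^2) = 3 / 0.988764 = 3.034091.
  gamma(1) = phi_1 gamma(0) = (0.106)(3.034091) = 0.321614.
Therefore gamma(1) = 0.3216 (to 4 decimal places).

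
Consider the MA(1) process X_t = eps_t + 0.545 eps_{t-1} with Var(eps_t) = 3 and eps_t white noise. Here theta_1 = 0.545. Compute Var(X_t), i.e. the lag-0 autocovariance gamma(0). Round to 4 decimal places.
\gamma(0) = 3.8911

For an MA(q) process X_t = eps_t + sum_i theta_i eps_{t-i} with
Var(eps_t) = sigma^2, the variance is
  gamma(0) = sigma^2 * (1 + sum_i theta_i^2).
  sum_i theta_i^2 = (0.545)^2 = 0.297025.
  gamma(0) = 3 * (1 + 0.297025) = 3 * 1.297025 = 3.891075, which rounds to 3.8911.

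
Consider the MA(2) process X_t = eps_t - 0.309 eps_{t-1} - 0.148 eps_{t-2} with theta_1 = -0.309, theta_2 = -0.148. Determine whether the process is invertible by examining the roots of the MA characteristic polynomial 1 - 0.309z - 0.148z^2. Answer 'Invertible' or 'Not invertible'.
\text{Invertible}

The MA(q) characteristic polynomial is P(z) = 1 - 0.309z - 0.148z^2.
Invertibility requires all roots to lie outside the unit circle, i.e. |z| > 1 for every root.
Set 1 + (-0.309) z + (-0.148) z^2 = 0, i.e. a z^2 + b z + c = 0 with a = -0.148, b = -0.309, c = 1.
Discriminant D = b^2 - 4ac = (-0.309)^2 - 4*(-0.148)*1 = 0.095481 - (-0.592) = 0.687481.
D >= 0, so the roots are real: z = (-b +/- sqrt(D)) / (2a) = (0.309 +/- 0.829145) / (-0.296).
  z_1 = (0.309 + 0.829145) / (-0.296) = -3.8451,   |z_1| = 3.8451.
  z_2 = (0.309 - 0.829145) / (-0.296) = 1.7572,   |z_2| = 1.7572.
Moduli of all roots: 3.8451, 1.7572.
All moduli strictly greater than 1? Yes.
Verdict: Invertible.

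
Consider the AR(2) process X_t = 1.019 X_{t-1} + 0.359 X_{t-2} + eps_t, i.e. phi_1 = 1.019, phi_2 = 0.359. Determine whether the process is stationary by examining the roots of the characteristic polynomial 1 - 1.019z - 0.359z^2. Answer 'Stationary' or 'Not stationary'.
\text{Not stationary}

The AR(p) characteristic polynomial is P(z) = 1 - 1.019z - 0.359z^2.
Stationarity requires all roots to lie outside the unit circle, i.e. |z| > 1 for every root.
Set 1 + (-1.019) z + (-0.359) z^2 = 0, i.e. a z^2 + b z + c = 0 with a = -0.359, b = -1.019, c = 1.
Discriminant D = b^2 - 4ac = (-1.019)^2 - 4*(-0.359)*1 = 1.038361 - (-1.436) = 2.474361.
D >= 0, so the roots are real: z = (-b +/- sqrt(D)) / (2a) = (1.019 +/- 1.57301) / (-0.718).
  z_1 = (1.019 + 1.57301) / (-0.718) = -3.61,   |z_1| = 3.61.
  z_2 = (1.019 - 1.57301) / (-0.718) = 0.7716,   |z_2| = 0.7716.
Moduli of all roots: 3.6100, 0.7716.
All moduli strictly greater than 1? No.
Verdict: Not stationary.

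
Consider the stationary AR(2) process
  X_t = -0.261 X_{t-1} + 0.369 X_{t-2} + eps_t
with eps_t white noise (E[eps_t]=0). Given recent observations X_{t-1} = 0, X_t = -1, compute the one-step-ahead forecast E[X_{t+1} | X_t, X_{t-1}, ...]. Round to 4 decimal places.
E[X_{t+1} \mid \mathcal F_t] = 0.2610

For an AR(p) model X_t = c + sum_i phi_i X_{t-i} + eps_t, the
one-step-ahead conditional mean is
  E[X_{t+1} | X_t, ...] = c + sum_i phi_i X_{t+1-i}.
Substitute known values:
  E[X_{t+1} | ...] = (-0.261) * (-1) + (0.369) * (0)
                   = 0.2610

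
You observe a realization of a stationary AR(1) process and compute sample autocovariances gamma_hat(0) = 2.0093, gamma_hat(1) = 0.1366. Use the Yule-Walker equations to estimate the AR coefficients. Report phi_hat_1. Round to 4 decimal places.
\hat\phi_{1} = 0.0680

The Yule-Walker equations for an AR(p) process read, in matrix form,
  Gamma_p phi = r_p,   with   (Gamma_p)_{ij} = gamma(|i - j|),
                       (r_p)_i = gamma(i),   i,j = 1..p.
Substitute the sample gammas (Toeplitz matrix and right-hand side of size 1):
  Gamma_p = [[2.0093]]
  r_p     = [0.1366]
With p = 1 this is the single equation gamma(0) phi_1 = gamma(1):
  phi_hat_1 = gamma(1) / gamma(0) = 0.1366 / 2.0093 = 0.0680.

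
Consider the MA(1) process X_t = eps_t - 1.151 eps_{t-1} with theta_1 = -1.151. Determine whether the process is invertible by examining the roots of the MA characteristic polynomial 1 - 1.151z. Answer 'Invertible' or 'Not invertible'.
\text{Not invertible}

The MA(q) characteristic polynomial is P(z) = 1 - 1.151z.
Invertibility requires all roots to lie outside the unit circle, i.e. |z| > 1 for every root.
This is linear in z: 1 + (-1.151) z = 0  =>  z = -1/(-1.151) = 0.86881,  |z| = 0.86881.
Moduli of all roots: 0.8688.
All moduli strictly greater than 1? No.
Verdict: Not invertible.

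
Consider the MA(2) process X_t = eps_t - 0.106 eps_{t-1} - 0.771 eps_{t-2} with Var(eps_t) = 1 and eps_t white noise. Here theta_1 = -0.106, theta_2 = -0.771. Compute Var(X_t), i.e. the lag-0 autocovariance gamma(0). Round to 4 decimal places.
\gamma(0) = 1.6057

For an MA(q) process X_t = eps_t + sum_i theta_i eps_{t-i} with
Var(eps_t) = sigma^2, the variance is
  gamma(0) = sigma^2 * (1 + sum_i theta_i^2).
  sum_i theta_i^2 = (-0.106)^2 + (-0.771)^2 = 0.011236 + 0.594441 = 0.605677.
  gamma(0) = 1 * (1 + 0.605677) = 1 * 1.605677 = 1.605677, which rounds to 1.6057.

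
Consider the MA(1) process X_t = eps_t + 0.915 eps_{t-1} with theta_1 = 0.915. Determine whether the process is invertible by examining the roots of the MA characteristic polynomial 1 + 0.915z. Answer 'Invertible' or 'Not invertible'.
\text{Invertible}

The MA(q) characteristic polynomial is P(z) = 1 + 0.915z.
Invertibility requires all roots to lie outside the unit circle, i.e. |z| > 1 for every root.
This is linear in z: 1 + (0.915) z = 0  =>  z = -1/(0.915) = -1.092896,  |z| = 1.092896.
Moduli of all roots: 1.0929.
All moduli strictly greater than 1? Yes.
Verdict: Invertible.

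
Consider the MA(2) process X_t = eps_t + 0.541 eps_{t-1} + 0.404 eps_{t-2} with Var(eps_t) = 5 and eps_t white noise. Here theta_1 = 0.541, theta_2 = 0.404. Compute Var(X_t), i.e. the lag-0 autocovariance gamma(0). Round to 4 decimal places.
\gamma(0) = 7.2795

For an MA(q) process X_t = eps_t + sum_i theta_i eps_{t-i} with
Var(eps_t) = sigma^2, the variance is
  gamma(0) = sigma^2 * (1 + sum_i theta_i^2).
  sum_i theta_i^2 = (0.541)^2 + (0.404)^2 = 0.292681 + 0.163216 = 0.455897.
  gamma(0) = 5 * (1 + 0.455897) = 5 * 1.455897 = 7.279485, which rounds to 7.2795.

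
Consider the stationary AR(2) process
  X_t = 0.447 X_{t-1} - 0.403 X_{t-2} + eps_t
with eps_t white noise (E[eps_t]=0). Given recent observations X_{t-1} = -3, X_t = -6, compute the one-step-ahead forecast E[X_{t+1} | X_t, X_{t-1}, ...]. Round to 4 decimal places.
E[X_{t+1} \mid \mathcal F_t] = -1.4730

For an AR(p) model X_t = c + sum_i phi_i X_{t-i} + eps_t, the
one-step-ahead conditional mean is
  E[X_{t+1} | X_t, ...] = c + sum_i phi_i X_{t+1-i}.
Substitute known values:
  E[X_{t+1} | ...] = (0.447) * (-6) + (-0.403) * (-3)
                   = -1.4730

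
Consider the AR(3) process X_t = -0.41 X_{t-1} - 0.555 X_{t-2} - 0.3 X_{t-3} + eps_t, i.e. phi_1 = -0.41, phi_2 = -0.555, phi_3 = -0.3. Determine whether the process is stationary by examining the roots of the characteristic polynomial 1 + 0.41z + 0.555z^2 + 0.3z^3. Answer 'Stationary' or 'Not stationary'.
\text{Stationary}

The AR(p) characteristic polynomial is P(z) = 1 + 0.41z + 0.555z^2 + 0.3z^3.
Stationarity requires all roots to lie outside the unit circle, i.e. |z| > 1 for every root.
Degree 3: look for a simple real root z0 first, then factor out (1 - z/z0) and solve the remaining quadratic.
Testing z0 = -2: P(-2) = 1 + (0.41)(-2) + (0.555)(-2)^2 + (0.3)(-2)^3
  = 1 + (-0.82) + (2.22) + (-2.4) = 0.  So z_0 = -2 is a root, |z_0| = 2.
Divide out the factor (1 + 0.5 z) = (1 - z/z0) (since 1/z0 = -0.5):
  P(z) = (1 + 0.5 z)(1 + (-0.09) z + (0.6) z^2)
  [check: z-coef -0.09 - (-0.5) = 0.41; z^2-coef 0.6 - (-0.5)(-0.09) = 0.555; z^3-coef -(-0.5)(0.6) = 0.3.]
Remaining roots from the quadratic factor 1 + (-0.09) z + (0.6) z^2:
  Set 1 + (-0.09) z + (0.6) z^2 = 0, i.e. a z^2 + b z + c = 0 with a = 0.6, b = -0.09, c = 1.
  Discriminant D = b^2 - 4ac = (-0.09)^2 - 4*(0.6)*1 = 0.0081 - (2.4) = -2.3919.
  D < 0, so the roots are the complex-conjugate pair z = (-b +/- i sqrt(-D)) / (2a) = 0.075 +/- 1.2888i.
  For a conjugate pair |z|^2 = z * conj(z) = (product of roots) = c/a = 1/(0.6) = 1.666667, so |z| = sqrt(1.666667) = 1.291 for both roots.
Moduli of all roots: 2.0000, 1.2910, 1.2910.
All moduli strictly greater than 1? Yes.
Verdict: Stationary.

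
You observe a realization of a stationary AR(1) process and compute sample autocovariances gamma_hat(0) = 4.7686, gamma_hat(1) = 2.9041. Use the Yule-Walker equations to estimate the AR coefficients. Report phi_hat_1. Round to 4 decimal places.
\hat\phi_{1} = 0.6090

The Yule-Walker equations for an AR(p) process read, in matrix form,
  Gamma_p phi = r_p,   with   (Gamma_p)_{ij} = gamma(|i - j|),
                       (r_p)_i = gamma(i),   i,j = 1..p.
Substitute the sample gammas (Toeplitz matrix and right-hand side of size 1):
  Gamma_p = [[4.7686]]
  r_p     = [2.9041]
With p = 1 this is the single equation gamma(0) phi_1 = gamma(1):
  phi_hat_1 = gamma(1) / gamma(0) = 2.9041 / 4.7686 = 0.6090.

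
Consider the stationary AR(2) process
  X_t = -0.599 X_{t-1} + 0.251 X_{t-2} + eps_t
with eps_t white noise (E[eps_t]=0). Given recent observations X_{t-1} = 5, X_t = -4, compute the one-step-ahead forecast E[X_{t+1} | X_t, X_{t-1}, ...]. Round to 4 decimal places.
E[X_{t+1} \mid \mathcal F_t] = 3.6510

For an AR(p) model X_t = c + sum_i phi_i X_{t-i} + eps_t, the
one-step-ahead conditional mean is
  E[X_{t+1} | X_t, ...] = c + sum_i phi_i X_{t+1-i}.
Substitute known values:
  E[X_{t+1} | ...] = (-0.599) * (-4) + (0.251) * (5)
                   = 3.6510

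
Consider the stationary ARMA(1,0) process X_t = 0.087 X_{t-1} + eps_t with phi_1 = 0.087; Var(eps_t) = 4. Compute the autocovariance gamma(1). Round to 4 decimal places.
\gamma(1) = 0.3507

Multiply the model equation by X_{t-k} and take expectations. With theta_0 = psi_0 = 1 and psi_j the MA(infinity) weights, this gives
  gamma(k) - sum_i phi_i gamma(k-i) = c_k,
  c_k = sigma^2 * sum_{j=k..q} theta_j psi_{j-k}   (c_k = 0 for k > q),
using gamma(-m) = gamma(m).
Pure AR (q = 0): c_0 = sigma^2 = 4, c_k = 0 for k >= 1.
Equations for k = 0 and k = 1 (AR order 1):
  gamma(0) = phi_1 gamma(1) + c_0
  gamma(1) = phi_1 gamma(0) + c_1
Substituting the second into the first: gamma(0) (1 - phi_1^2) = c_0 + phi_1 c_1, so
  gamma(0) = c_0 / (1 - phi_1^2) = 4 / (1 - (0.087)^2) = 4 / 0.992431 = 4.030507.
  gamma(1) = phi_1 gamma(0) = (0.087)(4.030507) = 0.350654.
Therefore gamma(1) = 0.3507 (to 4 decimal places).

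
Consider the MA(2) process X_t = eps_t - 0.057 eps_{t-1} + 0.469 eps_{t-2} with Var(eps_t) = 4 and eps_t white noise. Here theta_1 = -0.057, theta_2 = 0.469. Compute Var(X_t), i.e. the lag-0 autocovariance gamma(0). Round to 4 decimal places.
\gamma(0) = 4.8928

For an MA(q) process X_t = eps_t + sum_i theta_i eps_{t-i} with
Var(eps_t) = sigma^2, the variance is
  gamma(0) = sigma^2 * (1 + sum_i theta_i^2).
  sum_i theta_i^2 = (-0.057)^2 + (0.469)^2 = 0.003249 + 0.219961 = 0.22321.
  gamma(0) = 4 * (1 + 0.22321) = 4 * 1.22321 = 4.89284, which rounds to 4.8928.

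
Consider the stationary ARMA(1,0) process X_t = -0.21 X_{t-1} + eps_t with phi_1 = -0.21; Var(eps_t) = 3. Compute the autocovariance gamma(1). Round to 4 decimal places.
\gamma(1) = -0.6591

Multiply the model equation by X_{t-k} and take expectations. With theta_0 = psi_0 = 1 and psi_j the MA(infinity) weights, this gives
  gamma(k) - sum_i phi_i gamma(k-i) = c_k,
  c_k = sigma^2 * sum_{j=k..q} theta_j psi_{j-k}   (c_k = 0 for k > q),
using gamma(-m) = gamma(m).
Pure AR (q = 0): c_0 = sigma^2 = 3, c_k = 0 for k >= 1.
Equations for k = 0 and k = 1 (AR order 1):
  gamma(0) = phi_1 gamma(1) + c_0
  gamma(1) = phi_1 gamma(0) + c_1
Substituting the second into the first: gamma(0) (1 - phi_1^2) = c_0 + phi_1 c_1, so
  gamma(0) = c_0 / (1 - phi_1^2) = 3 / (1 - (-0.21)^2) = 3 / 0.9559 = 3.138404.
  gamma(1) = phi_1 gamma(0) = (-0.21)(3.138404) = -0.659065.
Therefore gamma(1) = -0.6591 (to 4 decimal places).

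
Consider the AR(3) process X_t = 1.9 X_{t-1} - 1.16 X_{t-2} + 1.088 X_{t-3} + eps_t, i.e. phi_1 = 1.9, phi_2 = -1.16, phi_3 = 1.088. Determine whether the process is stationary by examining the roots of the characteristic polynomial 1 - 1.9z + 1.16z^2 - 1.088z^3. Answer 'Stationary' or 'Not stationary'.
\text{Not stationary}

The AR(p) characteristic polynomial is P(z) = 1 - 1.9z + 1.16z^2 - 1.088z^3.
Stationarity requires all roots to lie outside the unit circle, i.e. |z| > 1 for every root.
Degree 3: look for a simple real root z0 first, then factor out (1 - z/z0) and solve the remaining quadratic.
Testing z0 = 0.625: P(0.625) = 1 + (-1.9)(0.625) + (1.16)(0.625)^2 + (-1.088)(0.625)^3
  = 1 + (-1.1875) + (0.453125) + (-0.265625) = 0.  So z_0 = 0.625 is a root, |z_0| = 0.625.
Divide out the factor (1 - 1.6 z) = (1 - z/z0) (since 1/z0 = 1.6):
  P(z) = (1 - 1.6 z)(1 + (-0.3) z + (0.68) z^2)
  [check: z-coef -0.3 - (1.6) = -1.9; z^2-coef 0.68 - (1.6)(-0.3) = 1.16; z^3-coef -(1.6)(0.68) = -1.088.]
Remaining roots from the quadratic factor 1 + (-0.3) z + (0.68) z^2:
  Set 1 + (-0.3) z + (0.68) z^2 = 0, i.e. a z^2 + b z + c = 0 with a = 0.68, b = -0.3, c = 1.
  Discriminant D = b^2 - 4ac = (-0.3)^2 - 4*(0.68)*1 = 0.09 - (2.72) = -2.63.
  D < 0, so the roots are the complex-conjugate pair z = (-b +/- i sqrt(-D)) / (2a) = 0.2206 +/- 1.1924i.
  For a conjugate pair |z|^2 = z * conj(z) = (product of roots) = c/a = 1/(0.68) = 1.470588, so |z| = sqrt(1.470588) = 1.2127 for both roots.
Moduli of all roots: 0.6250, 1.2127, 1.2127.
All moduli strictly greater than 1? No.
Verdict: Not stationary.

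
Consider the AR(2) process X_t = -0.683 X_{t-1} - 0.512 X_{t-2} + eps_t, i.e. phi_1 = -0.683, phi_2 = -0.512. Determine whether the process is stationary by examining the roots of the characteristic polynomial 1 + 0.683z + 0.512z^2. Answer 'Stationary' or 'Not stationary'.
\text{Stationary}

The AR(p) characteristic polynomial is P(z) = 1 + 0.683z + 0.512z^2.
Stationarity requires all roots to lie outside the unit circle, i.e. |z| > 1 for every root.
Set 1 + (0.683) z + (0.512) z^2 = 0, i.e. a z^2 + b z + c = 0 with a = 0.512, b = 0.683, c = 1.
Discriminant D = b^2 - 4ac = (0.683)^2 - 4*(0.512)*1 = 0.466489 - (2.048) = -1.581511.
D < 0, so the roots are the complex-conjugate pair z = (-b +/- i sqrt(-D)) / (2a) = -0.667 +/- 1.2281i.
For a conjugate pair |z|^2 = z * conj(z) = (product of roots) = c/a = 1/(0.512) = 1.953125, so |z| = sqrt(1.953125) = 1.3975 for both roots.
Moduli of all roots: 1.3975, 1.3975.
All moduli strictly greater than 1? Yes.
Verdict: Stationary.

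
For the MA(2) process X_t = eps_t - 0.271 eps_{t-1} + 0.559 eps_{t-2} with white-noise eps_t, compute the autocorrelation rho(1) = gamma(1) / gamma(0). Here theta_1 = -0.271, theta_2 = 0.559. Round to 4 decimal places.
\rho(1) = -0.3048

For an MA(q) process with theta_0 = 1, the autocovariance is
  gamma(k) = sigma^2 * sum_{i=0..q-k} theta_i * theta_{i+k},
and rho(k) = gamma(k) / gamma(0). Sigma^2 cancels.
  numerator   = (1)*(-0.271) + (-0.271)*(0.559) = -0.422489.
  denominator = (1)^2 + (-0.271)^2 + (0.559)^2 = 1.385922.
  rho(1) = -0.422489 / 1.385922 = -0.3048.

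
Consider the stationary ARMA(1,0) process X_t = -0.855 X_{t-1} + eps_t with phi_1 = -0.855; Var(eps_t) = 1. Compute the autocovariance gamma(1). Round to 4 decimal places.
\gamma(1) = -3.1787

Multiply the model equation by X_{t-k} and take expectations. With theta_0 = psi_0 = 1 and psi_j the MA(infinity) weights, this gives
  gamma(k) - sum_i phi_i gamma(k-i) = c_k,
  c_k = sigma^2 * sum_{j=k..q} theta_j psi_{j-k}   (c_k = 0 for k > q),
using gamma(-m) = gamma(m).
Pure AR (q = 0): c_0 = sigma^2 = 1, c_k = 0 for k >= 1.
Equations for k = 0 and k = 1 (AR order 1):
  gamma(0) = phi_1 gamma(1) + c_0
  gamma(1) = phi_1 gamma(0) + c_1
Substituting the second into the first: gamma(0) (1 - phi_1^2) = c_0 + phi_1 c_1, so
  gamma(0) = c_0 / (1 - phi_1^2) = 1 / (1 - (-0.855)^2) = 1 / 0.268975 = 3.717818.
  gamma(1) = phi_1 gamma(0) = (-0.855)(3.717818) = -3.178734.
Therefore gamma(1) = -3.1787 (to 4 decimal places).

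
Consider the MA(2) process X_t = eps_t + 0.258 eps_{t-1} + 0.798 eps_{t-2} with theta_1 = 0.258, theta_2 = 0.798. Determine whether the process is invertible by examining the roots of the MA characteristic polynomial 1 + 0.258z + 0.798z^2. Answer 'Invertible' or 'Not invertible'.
\text{Invertible}

The MA(q) characteristic polynomial is P(z) = 1 + 0.258z + 0.798z^2.
Invertibility requires all roots to lie outside the unit circle, i.e. |z| > 1 for every root.
Set 1 + (0.258) z + (0.798) z^2 = 0, i.e. a z^2 + b z + c = 0 with a = 0.798, b = 0.258, c = 1.
Discriminant D = b^2 - 4ac = (0.258)^2 - 4*(0.798)*1 = 0.066564 - (3.192) = -3.125436.
D < 0, so the roots are the complex-conjugate pair z = (-b +/- i sqrt(-D)) / (2a) = -0.1617 +/- 1.1077i.
For a conjugate pair |z|^2 = z * conj(z) = (product of roots) = c/a = 1/(0.798) = 1.253133, so |z| = sqrt(1.253133) = 1.1194 for both roots.
Moduli of all roots: 1.1194, 1.1194.
All moduli strictly greater than 1? Yes.
Verdict: Invertible.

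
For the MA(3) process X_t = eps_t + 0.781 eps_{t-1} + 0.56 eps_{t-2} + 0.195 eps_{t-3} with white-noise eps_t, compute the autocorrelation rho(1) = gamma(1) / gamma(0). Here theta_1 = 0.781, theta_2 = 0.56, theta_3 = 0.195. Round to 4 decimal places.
\rho(1) = 0.6768

For an MA(q) process with theta_0 = 1, the autocovariance is
  gamma(k) = sigma^2 * sum_{i=0..q-k} theta_i * theta_{i+k},
and rho(k) = gamma(k) / gamma(0). Sigma^2 cancels.
  numerator   = (1)*(0.781) + (0.781)*(0.56) + (0.56)*(0.195) = 1.32756.
  denominator = (1)^2 + (0.781)^2 + (0.56)^2 + (0.195)^2 = 1.961586.
  rho(1) = 1.32756 / 1.961586 = 0.6768.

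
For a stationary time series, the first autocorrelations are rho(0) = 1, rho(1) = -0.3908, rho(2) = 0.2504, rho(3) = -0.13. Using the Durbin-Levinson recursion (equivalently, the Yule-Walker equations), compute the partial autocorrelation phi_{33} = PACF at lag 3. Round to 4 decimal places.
\phi_{33} = 0.0019

The PACF at lag k is phi_{kk}, the last component of the solution
to the Yule-Walker system G_k phi = r_k where
  (G_k)_{ij} = rho(|i - j|), (r_k)_i = rho(i), i,j = 1..k.
Equivalently, Durbin-Levinson gives phi_{kk} iteratively:
  phi_{11} = rho(1)
  phi_{kk} = [rho(k) - sum_{j=1..k-1} phi_{k-1,j} rho(k-j)]
            / [1 - sum_{j=1..k-1} phi_{k-1,j} rho(j)],
  phi_{k,j} = phi_{k-1,j} - phi_{kk} phi_{k-1,k-j},  j = 1..k-1.
Step k = 1:
  phi_11 = rho(1) = -0.3908.
Step k = 2:
  phi_22 = [rho(2) - phi_11 rho(1)] / [1 - phi_11 rho(1)] = [0.2504 - (-0.3908)(-0.3908)] / [1 - (-0.3908)(-0.3908)]
         = 0.09767536 / 0.84727536 = 0.115282.
  Update: phi_21 = phi_11 - phi_22 phi_11 = -0.3908 - (0.115282)(-0.3908) = -0.345748.
Step k = 3:
  phi_33 = [rho(3) - phi_21 rho(2) - phi_22 rho(1)] / [1 - phi_21 rho(1) - phi_22 rho(2)]
    numerator   = -0.13 - (-0.345748)(0.2504) - (0.115282)(-0.3908) = 0.00162737
    denominator = 1 - (-0.345748)(-0.3908) - (0.115282)(0.2504) = 0.83601518
  phi_33 = 0.00162737 / 0.83601518 = 0.0019.
Therefore phi_{33} = 0.0019.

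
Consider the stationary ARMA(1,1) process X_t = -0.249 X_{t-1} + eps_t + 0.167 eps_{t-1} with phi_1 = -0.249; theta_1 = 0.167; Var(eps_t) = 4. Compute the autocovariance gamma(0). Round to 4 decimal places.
\gamma(0) = 4.0287

Multiply the model equation by X_{t-k} and take expectations. With theta_0 = psi_0 = 1 and psi_j the MA(infinity) weights, this gives
  gamma(k) - sum_i phi_i gamma(k-i) = c_k,
  c_k = sigma^2 * sum_{j=k..q} theta_j psi_{j-k}   (c_k = 0 for k > q),
using gamma(-m) = gamma(m).
psi-weights needed (psi_j = theta_j + sum_i phi_i psi_{j-i}):
  psi_1 = theta_1 + phi_1 = 0.167 + (-0.249) = -0.082
Right-hand sides:
  c_0 = sigma^2 (1 + theta_1 psi_1) = 4 * (1 + (0.167)(-0.082)) = 4 * 0.986306 = 3.945224
  c_1 = sigma^2 theta_1 = 4 * (0.167) = 0.668
  c_2 = 0
Equations for k = 0 and k = 1 (AR order 1):
  gamma(0) = phi_1 gamma(1) + c_0
  gamma(1) = phi_1 gamma(0) + c_1
Substituting the second into the first: gamma(0) (1 - phi_1^2) = c_0 + phi_1 c_1, so
  gamma(0) = (c_0 + phi_1 c_1) / (1 - phi_1^2) = (3.945224 + (-0.249)(0.668)) / (1 - (-0.249)^2) = 3.778892 / 0.937999 = 4.028674.
Therefore gamma(0) = 4.0287 (to 4 decimal places).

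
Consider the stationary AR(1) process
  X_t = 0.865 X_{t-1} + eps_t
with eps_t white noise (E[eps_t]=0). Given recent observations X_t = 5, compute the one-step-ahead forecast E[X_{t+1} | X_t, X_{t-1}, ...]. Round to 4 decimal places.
E[X_{t+1} \mid \mathcal F_t] = 4.3250

For an AR(p) model X_t = c + sum_i phi_i X_{t-i} + eps_t, the
one-step-ahead conditional mean is
  E[X_{t+1} | X_t, ...] = c + sum_i phi_i X_{t+1-i}.
Substitute known values:
  E[X_{t+1} | ...] = (0.865) * (5)
                   = 4.3250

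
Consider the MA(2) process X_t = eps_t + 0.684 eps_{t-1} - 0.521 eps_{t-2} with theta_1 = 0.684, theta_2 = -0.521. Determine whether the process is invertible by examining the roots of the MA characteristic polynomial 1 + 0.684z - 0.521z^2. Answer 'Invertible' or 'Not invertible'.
\text{Not invertible}

The MA(q) characteristic polynomial is P(z) = 1 + 0.684z - 0.521z^2.
Invertibility requires all roots to lie outside the unit circle, i.e. |z| > 1 for every root.
Set 1 + (0.684) z + (-0.521) z^2 = 0, i.e. a z^2 + b z + c = 0 with a = -0.521, b = 0.684, c = 1.
Discriminant D = b^2 - 4ac = (0.684)^2 - 4*(-0.521)*1 = 0.467856 - (-2.084) = 2.551856.
D >= 0, so the roots are real: z = (-b +/- sqrt(D)) / (2a) = (-0.684 +/- 1.597453) / (-1.042).
  z_1 = (-0.684 + 1.597453) / (-1.042) = -0.8766,   |z_1| = 0.8766.
  z_2 = (-0.684 - 1.597453) / (-1.042) = 2.1895,   |z_2| = 2.1895.
Moduli of all roots: 0.8766, 2.1895.
All moduli strictly greater than 1? No.
Verdict: Not invertible.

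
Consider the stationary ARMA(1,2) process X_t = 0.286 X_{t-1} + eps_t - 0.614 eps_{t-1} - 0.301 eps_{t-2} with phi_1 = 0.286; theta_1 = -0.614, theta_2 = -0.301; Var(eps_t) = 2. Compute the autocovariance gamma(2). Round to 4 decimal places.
\gamma(2) = -0.6878

Multiply the model equation by X_{t-k} and take expectations. With theta_0 = psi_0 = 1 and psi_j the MA(infinity) weights, this gives
  gamma(k) - sum_i phi_i gamma(k-i) = c_k,
  c_k = sigma^2 * sum_{j=k..q} theta_j psi_{j-k}   (c_k = 0 for k > q),
using gamma(-m) = gamma(m).
psi-weights needed (psi_j = theta_j + sum_i phi_i psi_{j-i}):
  psi_1 = theta_1 + phi_1 = -0.614 + (0.286) = -0.328
  psi_2 = theta_2 + phi_1 psi_1 = -0.301 + (0.286)(-0.328) = -0.394808
Right-hand sides:
  c_0 = sigma^2 (1 + theta_1 psi_1 + theta_2 psi_2) = 2 * (1 + (-0.614)(-0.328) + (-0.301)(-0.394808)) = 2 * 1.320229 = 2.640458
  c_1 = sigma^2 (theta_1 + theta_2 psi_1) = 2 * (-0.614 + (-0.301)(-0.328)) = -1.030544
  c_2 = sigma^2 theta_2 = 2 * (-0.301) = -0.602
Equations for k = 0 and k = 1 (AR order 1):
  gamma(0) = phi_1 gamma(1) + c_0
  gamma(1) = phi_1 gamma(0) + c_1
Substituting the second into the first: gamma(0) (1 - phi_1^2) = c_0 + phi_1 c_1, so
  gamma(0) = (c_0 + phi_1 c_1) / (1 - phi_1^2) = (2.640458 + (0.286)(-1.030544)) / (1 - (0.286)^2) = 2.345723 / 0.918204 = 2.554686.
  gamma(1) = phi_1 gamma(0) + c_1 = (0.286)(2.554686) + (-1.030544) = -0.299904.
For k = 2: gamma(2) = phi_1 gamma(1) + c_2
  = (0.286)(-0.299904) + (-0.602) = -0.687772.
Therefore gamma(2) = -0.6878 (to 4 decimal places).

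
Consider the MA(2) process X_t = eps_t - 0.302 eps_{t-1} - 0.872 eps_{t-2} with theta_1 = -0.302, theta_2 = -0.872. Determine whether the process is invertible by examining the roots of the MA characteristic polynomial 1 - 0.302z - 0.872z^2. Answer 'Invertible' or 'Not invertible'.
\text{Not invertible}

The MA(q) characteristic polynomial is P(z) = 1 - 0.302z - 0.872z^2.
Invertibility requires all roots to lie outside the unit circle, i.e. |z| > 1 for every root.
Set 1 + (-0.302) z + (-0.872) z^2 = 0, i.e. a z^2 + b z + c = 0 with a = -0.872, b = -0.302, c = 1.
Discriminant D = b^2 - 4ac = (-0.302)^2 - 4*(-0.872)*1 = 0.091204 - (-3.488) = 3.579204.
D >= 0, so the roots are real: z = (-b +/- sqrt(D)) / (2a) = (0.302 +/- 1.891878) / (-1.744).
  z_1 = (0.302 + 1.891878) / (-1.744) = -1.258,   |z_1| = 1.258.
  z_2 = (0.302 - 1.891878) / (-1.744) = 0.9116,   |z_2| = 0.9116.
Moduli of all roots: 1.2580, 0.9116.
All moduli strictly greater than 1? No.
Verdict: Not invertible.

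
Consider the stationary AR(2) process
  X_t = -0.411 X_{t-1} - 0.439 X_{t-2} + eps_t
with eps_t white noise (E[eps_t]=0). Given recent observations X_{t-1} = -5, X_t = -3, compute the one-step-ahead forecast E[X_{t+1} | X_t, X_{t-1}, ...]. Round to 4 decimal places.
E[X_{t+1} \mid \mathcal F_t] = 3.4280

For an AR(p) model X_t = c + sum_i phi_i X_{t-i} + eps_t, the
one-step-ahead conditional mean is
  E[X_{t+1} | X_t, ...] = c + sum_i phi_i X_{t+1-i}.
Substitute known values:
  E[X_{t+1} | ...] = (-0.411) * (-3) + (-0.439) * (-5)
                   = 3.4280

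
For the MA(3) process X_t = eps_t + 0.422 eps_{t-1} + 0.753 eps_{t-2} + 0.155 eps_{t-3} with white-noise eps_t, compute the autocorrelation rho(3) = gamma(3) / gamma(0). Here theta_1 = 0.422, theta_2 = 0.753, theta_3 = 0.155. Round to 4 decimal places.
\rho(3) = 0.0876

For an MA(q) process with theta_0 = 1, the autocovariance is
  gamma(k) = sigma^2 * sum_{i=0..q-k} theta_i * theta_{i+k},
and rho(k) = gamma(k) / gamma(0). Sigma^2 cancels.
  numerator   = (1)*(0.155) = 0.155.
  denominator = (1)^2 + (0.422)^2 + (0.753)^2 + (0.155)^2 = 1.769118.
  rho(3) = 0.155 / 1.769118 = 0.0876.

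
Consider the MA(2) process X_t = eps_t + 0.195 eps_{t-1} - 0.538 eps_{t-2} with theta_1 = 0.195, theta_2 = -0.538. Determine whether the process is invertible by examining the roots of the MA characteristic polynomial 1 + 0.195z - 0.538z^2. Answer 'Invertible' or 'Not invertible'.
\text{Invertible}

The MA(q) characteristic polynomial is P(z) = 1 + 0.195z - 0.538z^2.
Invertibility requires all roots to lie outside the unit circle, i.e. |z| > 1 for every root.
Set 1 + (0.195) z + (-0.538) z^2 = 0, i.e. a z^2 + b z + c = 0 with a = -0.538, b = 0.195, c = 1.
Discriminant D = b^2 - 4ac = (0.195)^2 - 4*(-0.538)*1 = 0.038025 - (-2.152) = 2.190025.
D >= 0, so the roots are real: z = (-b +/- sqrt(D)) / (2a) = (-0.195 +/- 1.479873) / (-1.076).
  z_1 = (-0.195 + 1.479873) / (-1.076) = -1.1941,   |z_1| = 1.1941.
  z_2 = (-0.195 - 1.479873) / (-1.076) = 1.5566,   |z_2| = 1.5566.
Moduli of all roots: 1.1941, 1.5566.
All moduli strictly greater than 1? Yes.
Verdict: Invertible.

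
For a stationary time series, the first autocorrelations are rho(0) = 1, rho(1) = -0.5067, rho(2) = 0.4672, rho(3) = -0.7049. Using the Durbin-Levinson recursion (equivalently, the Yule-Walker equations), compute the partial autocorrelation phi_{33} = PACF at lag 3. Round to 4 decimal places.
\phi_{33} = -0.5730

The PACF at lag k is phi_{kk}, the last component of the solution
to the Yule-Walker system G_k phi = r_k where
  (G_k)_{ij} = rho(|i - j|), (r_k)_i = rho(i), i,j = 1..k.
Equivalently, Durbin-Levinson gives phi_{kk} iteratively:
  phi_{11} = rho(1)
  phi_{kk} = [rho(k) - sum_{j=1..k-1} phi_{k-1,j} rho(k-j)]
            / [1 - sum_{j=1..k-1} phi_{k-1,j} rho(j)],
  phi_{k,j} = phi_{k-1,j} - phi_{kk} phi_{k-1,k-j},  j = 1..k-1.
Step k = 1:
  phi_11 = rho(1) = -0.5067.
Step k = 2:
  phi_22 = [rho(2) - phi_11 rho(1)] / [1 - phi_11 rho(1)] = [0.4672 - (-0.5067)(-0.5067)] / [1 - (-0.5067)(-0.5067)]
         = 0.21045511 / 0.74325511 = 0.283153.
  Update: phi_21 = phi_11 - phi_22 phi_11 = -0.5067 - (0.283153)(-0.5067) = -0.363226.
Step k = 3:
  phi_33 = [rho(3) - phi_21 rho(2) - phi_22 rho(1)] / [1 - phi_21 rho(1) - phi_22 rho(2)]
    numerator   = -0.7049 - (-0.363226)(0.4672) - (0.283153)(-0.5067) = -0.39172694
    denominator = 1 - (-0.363226)(-0.5067) - (0.283153)(0.4672) = 0.68366406
  phi_33 = -0.39172694 / 0.68366406 = -0.573.
Therefore phi_{33} = -0.5730.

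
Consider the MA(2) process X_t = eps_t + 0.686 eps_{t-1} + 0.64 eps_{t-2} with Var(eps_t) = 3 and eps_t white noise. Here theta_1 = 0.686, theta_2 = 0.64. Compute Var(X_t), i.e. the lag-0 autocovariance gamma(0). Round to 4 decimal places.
\gamma(0) = 5.6406

For an MA(q) process X_t = eps_t + sum_i theta_i eps_{t-i} with
Var(eps_t) = sigma^2, the variance is
  gamma(0) = sigma^2 * (1 + sum_i theta_i^2).
  sum_i theta_i^2 = (0.686)^2 + (0.64)^2 = 0.470596 + 0.4096 = 0.880196.
  gamma(0) = 3 * (1 + 0.880196) = 3 * 1.880196 = 5.640588, which rounds to 5.6406.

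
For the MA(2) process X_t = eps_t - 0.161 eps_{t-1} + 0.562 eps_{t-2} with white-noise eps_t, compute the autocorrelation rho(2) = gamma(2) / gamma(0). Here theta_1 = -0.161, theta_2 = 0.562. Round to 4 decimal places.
\rho(2) = 0.4189

For an MA(q) process with theta_0 = 1, the autocovariance is
  gamma(k) = sigma^2 * sum_{i=0..q-k} theta_i * theta_{i+k},
and rho(k) = gamma(k) / gamma(0). Sigma^2 cancels.
  numerator   = (1)*(0.562) = 0.562.
  denominator = (1)^2 + (-0.161)^2 + (0.562)^2 = 1.341765.
  rho(2) = 0.562 / 1.341765 = 0.4189.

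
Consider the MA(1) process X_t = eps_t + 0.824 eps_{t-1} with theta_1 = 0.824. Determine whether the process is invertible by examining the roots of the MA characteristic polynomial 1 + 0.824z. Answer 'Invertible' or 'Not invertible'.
\text{Invertible}

The MA(q) characteristic polynomial is P(z) = 1 + 0.824z.
Invertibility requires all roots to lie outside the unit circle, i.e. |z| > 1 for every root.
This is linear in z: 1 + (0.824) z = 0  =>  z = -1/(0.824) = -1.213592,  |z| = 1.213592.
Moduli of all roots: 1.2136.
All moduli strictly greater than 1? Yes.
Verdict: Invertible.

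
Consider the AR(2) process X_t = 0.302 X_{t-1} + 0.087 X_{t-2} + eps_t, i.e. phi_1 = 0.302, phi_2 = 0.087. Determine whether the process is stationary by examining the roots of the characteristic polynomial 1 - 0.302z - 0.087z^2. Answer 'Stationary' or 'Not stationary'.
\text{Stationary}

The AR(p) characteristic polynomial is P(z) = 1 - 0.302z - 0.087z^2.
Stationarity requires all roots to lie outside the unit circle, i.e. |z| > 1 for every root.
Set 1 + (-0.302) z + (-0.087) z^2 = 0, i.e. a z^2 + b z + c = 0 with a = -0.087, b = -0.302, c = 1.
Discriminant D = b^2 - 4ac = (-0.302)^2 - 4*(-0.087)*1 = 0.091204 - (-0.348) = 0.439204.
D >= 0, so the roots are real: z = (-b +/- sqrt(D)) / (2a) = (0.302 +/- 0.662725) / (-0.174).
  z_1 = (0.302 + 0.662725) / (-0.174) = -5.5444,   |z_1| = 5.5444.
  z_2 = (0.302 - 0.662725) / (-0.174) = 2.0731,   |z_2| = 2.0731.
Moduli of all roots: 5.5444, 2.0731.
All moduli strictly greater than 1? Yes.
Verdict: Stationary.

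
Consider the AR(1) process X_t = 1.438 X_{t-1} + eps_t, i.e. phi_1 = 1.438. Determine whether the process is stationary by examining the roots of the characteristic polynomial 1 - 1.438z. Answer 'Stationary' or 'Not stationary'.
\text{Not stationary}

The AR(p) characteristic polynomial is P(z) = 1 - 1.438z.
Stationarity requires all roots to lie outside the unit circle, i.e. |z| > 1 for every root.
This is linear in z: 1 + (-1.438) z = 0  =>  z = -1/(-1.438) = 0.69541,  |z| = 0.69541.
Moduli of all roots: 0.6954.
All moduli strictly greater than 1? No.
Verdict: Not stationary.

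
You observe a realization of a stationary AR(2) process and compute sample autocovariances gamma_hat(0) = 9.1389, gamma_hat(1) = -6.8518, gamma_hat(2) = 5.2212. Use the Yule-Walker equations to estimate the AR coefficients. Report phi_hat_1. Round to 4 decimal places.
\hat\phi_{1} = -0.7340

The Yule-Walker equations for an AR(p) process read, in matrix form,
  Gamma_p phi = r_p,   with   (Gamma_p)_{ij} = gamma(|i - j|),
                       (r_p)_i = gamma(i),   i,j = 1..p.
Substitute the sample gammas (Toeplitz matrix and right-hand side of size 2):
  Gamma_p = [[9.1389, -6.8518], [-6.8518, 9.1389]]
  r_p     = [-6.8518, 5.2212]
Written out:
  9.1389 phi_1 - 6.8518 phi_2 = -6.8518
  -6.8518 phi_1 + 9.1389 phi_2 = 5.2212
Solve by Cramer's rule:
  det = gamma(0)^2 - gamma(1)^2 = (9.1389)^2 - (-6.8518)^2 = 83.51949321 - 46.94716324 = 36.57232997
  phi_hat_1 = [gamma(1) gamma(0) - gamma(1) gamma(2)] / det = [(-6.8518)(9.1389) - (-6.8518)(5.2212)] / 36.57232997 = -26.84329686 / 36.57232997 = -0.734
  phi_hat_2 = [gamma(0) gamma(2) - gamma(1)^2] / det = [(9.1389)(5.2212) - (-6.8518)^2] / 36.57232997 = 0.76886144 / 36.57232997 = 0.021
So phi_hat = [-0.7340, 0.0210].
Therefore phi_hat_1 = -0.7340.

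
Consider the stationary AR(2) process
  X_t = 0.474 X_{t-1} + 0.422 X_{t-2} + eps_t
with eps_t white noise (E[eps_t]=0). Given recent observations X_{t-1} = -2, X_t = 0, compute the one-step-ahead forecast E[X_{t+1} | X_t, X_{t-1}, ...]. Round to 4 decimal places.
E[X_{t+1} \mid \mathcal F_t] = -0.8440

For an AR(p) model X_t = c + sum_i phi_i X_{t-i} + eps_t, the
one-step-ahead conditional mean is
  E[X_{t+1} | X_t, ...] = c + sum_i phi_i X_{t+1-i}.
Substitute known values:
  E[X_{t+1} | ...] = (0.474) * (0) + (0.422) * (-2)
                   = -0.8440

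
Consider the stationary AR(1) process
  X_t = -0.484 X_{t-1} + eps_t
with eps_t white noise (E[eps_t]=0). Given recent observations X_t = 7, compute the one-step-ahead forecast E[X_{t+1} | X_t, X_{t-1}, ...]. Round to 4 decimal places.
E[X_{t+1} \mid \mathcal F_t] = -3.3880

For an AR(p) model X_t = c + sum_i phi_i X_{t-i} + eps_t, the
one-step-ahead conditional mean is
  E[X_{t+1} | X_t, ...] = c + sum_i phi_i X_{t+1-i}.
Substitute known values:
  E[X_{t+1} | ...] = (-0.484) * (7)
                   = -3.3880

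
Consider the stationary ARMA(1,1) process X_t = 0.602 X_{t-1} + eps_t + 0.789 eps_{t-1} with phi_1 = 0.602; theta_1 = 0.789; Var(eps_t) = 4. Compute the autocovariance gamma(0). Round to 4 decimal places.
\gamma(0) = 16.1386

Multiply the model equation by X_{t-k} and take expectations. With theta_0 = psi_0 = 1 and psi_j the MA(infinity) weights, this gives
  gamma(k) - sum_i phi_i gamma(k-i) = c_k,
  c_k = sigma^2 * sum_{j=k..q} theta_j psi_{j-k}   (c_k = 0 for k > q),
using gamma(-m) = gamma(m).
psi-weights needed (psi_j = theta_j + sum_i phi_i psi_{j-i}):
  psi_1 = theta_1 + phi_1 = 0.789 + (0.602) = 1.391
Right-hand sides:
  c_0 = sigma^2 (1 + theta_1 psi_1) = 4 * (1 + (0.789)(1.391)) = 4 * 2.097499 = 8.389996
  c_1 = sigma^2 theta_1 = 4 * (0.789) = 3.156
  c_2 = 0
Equations for k = 0 and k = 1 (AR order 1):
  gamma(0) = phi_1 gamma(1) + c_0
  gamma(1) = phi_1 gamma(0) + c_1
Substituting the second into the first: gamma(0) (1 - phi_1^2) = c_0 + phi_1 c_1, so
  gamma(0) = (c_0 + phi_1 c_1) / (1 - phi_1^2) = (8.389996 + (0.602)(3.156)) / (1 - (0.602)^2) = 10.289908 / 0.637596 = 16.138602.
Therefore gamma(0) = 16.1386 (to 4 decimal places).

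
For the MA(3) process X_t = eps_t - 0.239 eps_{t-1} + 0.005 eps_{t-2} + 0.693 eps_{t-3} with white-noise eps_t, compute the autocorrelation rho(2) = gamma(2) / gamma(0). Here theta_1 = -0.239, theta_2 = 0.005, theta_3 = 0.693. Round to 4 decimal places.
\rho(2) = -0.1045

For an MA(q) process with theta_0 = 1, the autocovariance is
  gamma(k) = sigma^2 * sum_{i=0..q-k} theta_i * theta_{i+k},
and rho(k) = gamma(k) / gamma(0). Sigma^2 cancels.
  numerator   = (1)*(0.005) + (-0.239)*(0.693) = -0.160627.
  denominator = (1)^2 + (-0.239)^2 + (0.005)^2 + (0.693)^2 = 1.537395.
  rho(2) = -0.160627 / 1.537395 = -0.1045.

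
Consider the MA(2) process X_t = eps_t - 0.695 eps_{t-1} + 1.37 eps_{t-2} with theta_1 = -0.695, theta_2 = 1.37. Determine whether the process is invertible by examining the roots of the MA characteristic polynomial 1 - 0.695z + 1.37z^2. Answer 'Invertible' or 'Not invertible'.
\text{Not invertible}

The MA(q) characteristic polynomial is P(z) = 1 - 0.695z + 1.37z^2.
Invertibility requires all roots to lie outside the unit circle, i.e. |z| > 1 for every root.
Set 1 + (-0.695) z + (1.37) z^2 = 0, i.e. a z^2 + b z + c = 0 with a = 1.37, b = -0.695, c = 1.
Discriminant D = b^2 - 4ac = (-0.695)^2 - 4*(1.37)*1 = 0.483025 - (5.48) = -4.996975.
D < 0, so the roots are the complex-conjugate pair z = (-b +/- i sqrt(-D)) / (2a) = 0.2536 +/- 0.8158i.
For a conjugate pair |z|^2 = z * conj(z) = (product of roots) = c/a = 1/(1.37) = 0.729927, so |z| = sqrt(0.729927) = 0.8544 for both roots.
Moduli of all roots: 0.8544, 0.8544.
All moduli strictly greater than 1? No.
Verdict: Not invertible.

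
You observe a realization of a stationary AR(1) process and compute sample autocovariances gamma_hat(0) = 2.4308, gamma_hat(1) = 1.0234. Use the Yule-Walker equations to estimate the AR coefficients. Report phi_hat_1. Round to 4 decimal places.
\hat\phi_{1} = 0.4210

The Yule-Walker equations for an AR(p) process read, in matrix form,
  Gamma_p phi = r_p,   with   (Gamma_p)_{ij} = gamma(|i - j|),
                       (r_p)_i = gamma(i),   i,j = 1..p.
Substitute the sample gammas (Toeplitz matrix and right-hand side of size 1):
  Gamma_p = [[2.4308]]
  r_p     = [1.0234]
With p = 1 this is the single equation gamma(0) phi_1 = gamma(1):
  phi_hat_1 = gamma(1) / gamma(0) = 1.0234 / 2.4308 = 0.4210.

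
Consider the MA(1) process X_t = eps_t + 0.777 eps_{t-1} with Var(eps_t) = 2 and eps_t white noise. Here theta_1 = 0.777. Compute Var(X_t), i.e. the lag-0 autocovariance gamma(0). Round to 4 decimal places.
\gamma(0) = 3.2075

For an MA(q) process X_t = eps_t + sum_i theta_i eps_{t-i} with
Var(eps_t) = sigma^2, the variance is
  gamma(0) = sigma^2 * (1 + sum_i theta_i^2).
  sum_i theta_i^2 = (0.777)^2 = 0.603729.
  gamma(0) = 2 * (1 + 0.603729) = 2 * 1.603729 = 3.207458, which rounds to 3.2075.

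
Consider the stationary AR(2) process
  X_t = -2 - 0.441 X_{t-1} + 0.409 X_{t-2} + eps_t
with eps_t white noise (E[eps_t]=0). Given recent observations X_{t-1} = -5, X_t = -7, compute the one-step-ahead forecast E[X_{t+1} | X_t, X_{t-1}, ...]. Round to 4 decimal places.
E[X_{t+1} \mid \mathcal F_t] = -0.9580

For an AR(p) model X_t = c + sum_i phi_i X_{t-i} + eps_t, the
one-step-ahead conditional mean is
  E[X_{t+1} | X_t, ...] = c + sum_i phi_i X_{t+1-i}.
Substitute known values:
  E[X_{t+1} | ...] = -2 + (-0.441) * (-7) + (0.409) * (-5)
                   = -0.9580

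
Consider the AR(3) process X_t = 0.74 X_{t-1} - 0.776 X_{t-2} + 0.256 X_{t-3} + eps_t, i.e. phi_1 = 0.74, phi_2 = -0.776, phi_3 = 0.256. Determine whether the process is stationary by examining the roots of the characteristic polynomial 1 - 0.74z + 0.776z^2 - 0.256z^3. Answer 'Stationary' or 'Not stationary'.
\text{Stationary}

The AR(p) characteristic polynomial is P(z) = 1 - 0.74z + 0.776z^2 - 0.256z^3.
Stationarity requires all roots to lie outside the unit circle, i.e. |z| > 1 for every root.
Degree 3: look for a simple real root z0 first, then factor out (1 - z/z0) and solve the remaining quadratic.
Testing z0 = 2.5: P(2.5) = 1 + (-0.74)(2.5) + (0.776)(2.5)^2 + (-0.256)(2.5)^3
  = 1 + (-1.85) + (4.85) + (-4) = 0.  So z_0 = 2.5 is a root, |z_0| = 2.5.
Divide out the factor (1 - 0.4 z) = (1 - z/z0) (since 1/z0 = 0.4):
  P(z) = (1 - 0.4 z)(1 + (-0.34) z + (0.64) z^2)
  [check: z-coef -0.34 - (0.4) = -0.74; z^2-coef 0.64 - (0.4)(-0.34) = 0.776; z^3-coef -(0.4)(0.64) = -0.256.]
Remaining roots from the quadratic factor 1 + (-0.34) z + (0.64) z^2:
  Set 1 + (-0.34) z + (0.64) z^2 = 0, i.e. a z^2 + b z + c = 0 with a = 0.64, b = -0.34, c = 1.
  Discriminant D = b^2 - 4ac = (-0.34)^2 - 4*(0.64)*1 = 0.1156 - (2.56) = -2.4444.
  D < 0, so the roots are the complex-conjugate pair z = (-b +/- i sqrt(-D)) / (2a) = 0.2656 +/- 1.2215i.
  For a conjugate pair |z|^2 = z * conj(z) = (product of roots) = c/a = 1/(0.64) = 1.5625, so |z| = sqrt(1.5625) = 1.25 for both roots.
Moduli of all roots: 2.5000, 1.2500, 1.2500.
All moduli strictly greater than 1? Yes.
Verdict: Stationary.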